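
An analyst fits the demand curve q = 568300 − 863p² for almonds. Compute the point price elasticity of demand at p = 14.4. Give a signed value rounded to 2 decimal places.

-0.92

dq/dp = −2·863·p = -24854.4. At p = 14.4, q = 389348.32.
Ed = (dq/dp)·(p/q) = (-24854.4) × (14.4/389348.32) = -0.9192…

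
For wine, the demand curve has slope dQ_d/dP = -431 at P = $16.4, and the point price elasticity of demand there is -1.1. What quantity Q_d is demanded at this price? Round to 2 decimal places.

Ed = (dQ_d/dP)·(P/Q_d) ⇒ Q_d = (dQ_d/dP)·P/Ed = (-431)·16.4/(-1.1) = 6425.8181…

6425.82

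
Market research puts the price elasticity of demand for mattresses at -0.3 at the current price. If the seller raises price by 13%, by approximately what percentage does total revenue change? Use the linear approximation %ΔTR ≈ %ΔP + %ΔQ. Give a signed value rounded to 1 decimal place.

%ΔQ ≈ Ed × %ΔP = (-0.3) × (+13%) = -3.9000%
%ΔTR ≈ %ΔP + %ΔQ = (+13%) + (-3.9000%) = +9.1000%

+9.1%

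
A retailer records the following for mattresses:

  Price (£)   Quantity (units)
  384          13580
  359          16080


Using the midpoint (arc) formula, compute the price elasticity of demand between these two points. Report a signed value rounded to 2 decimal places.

-2.51

%ΔQ = (16080 − 13580) / [(13580 + 16080)/2] = 2500/14830 = 0.168577…
%ΔP = (359 − 384) / [(384 + 359)/2] = -25/371.5 = -0.067294…
Arc Ed = %ΔQ / %ΔP = (2500/14830) / (-25/371.5) = -2.5050…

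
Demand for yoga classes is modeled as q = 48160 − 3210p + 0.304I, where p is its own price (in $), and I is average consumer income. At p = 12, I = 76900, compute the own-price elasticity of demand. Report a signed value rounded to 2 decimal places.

-1.17

At the given values, q = 48160 − 3210(12) + 0.304(76900) = 33017.6.
∂q/∂p = −3210.
E = (-3210) × (12/33017.6) = -1.1666…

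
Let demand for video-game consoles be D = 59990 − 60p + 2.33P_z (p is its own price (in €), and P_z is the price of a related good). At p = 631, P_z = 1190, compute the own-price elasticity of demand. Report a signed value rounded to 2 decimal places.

-1.52

At the given values, D = 59990 − 60(631) + 2.33(1190) = 24902.7.
∂D/∂p = −60.
E = (-60) × (631/24902.7) = -1.5203…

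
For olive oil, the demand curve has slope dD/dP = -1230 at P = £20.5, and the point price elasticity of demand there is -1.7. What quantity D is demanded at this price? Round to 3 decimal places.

Ed = (dD/dP)·(P/D) ⇒ D = (dD/dP)·P/Ed = (-1230)·20.5/(-1.7) = 14832.35294…

14832.353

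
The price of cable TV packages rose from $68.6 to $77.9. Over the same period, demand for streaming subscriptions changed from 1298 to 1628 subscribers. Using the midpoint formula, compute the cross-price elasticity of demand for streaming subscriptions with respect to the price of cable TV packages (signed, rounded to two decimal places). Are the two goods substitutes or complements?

1.78; substitutes

%ΔQ_{streaming subscriptions} = (1628 − 1298)/avg = 330/1463 = 0.225563…
%ΔP_{cable TV packages} = (77.9 − 68.6)/avg = 9.3/73.25 = 0.126962…
E_cross = (330/1463) / (9.3/73.25) = 1.7766…
E_cross > 0 ⇒ the goods are substitutes.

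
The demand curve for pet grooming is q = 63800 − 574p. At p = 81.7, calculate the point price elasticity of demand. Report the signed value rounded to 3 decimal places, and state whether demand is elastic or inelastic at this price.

dq/dp = −574. At p = 81.7, q = 63800 − 574(81.7) = 16904.2.
Ed = (dq/dp)·(p/q) = −574 × (81.7/16904.2) = -2.77420…
|Ed| = 2.774 > 1, so demand is elastic.

-2.774; elastic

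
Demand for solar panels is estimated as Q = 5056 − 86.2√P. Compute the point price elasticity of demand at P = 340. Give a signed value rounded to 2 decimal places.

-0.23

dQ/dP = −86.2/(2√P) = -2.33743. At P = 340, Q = 3466.55.
Ed = (dQ/dP)·(P/Q) = (-2.33743) × (340/3466.55) = -0.2292…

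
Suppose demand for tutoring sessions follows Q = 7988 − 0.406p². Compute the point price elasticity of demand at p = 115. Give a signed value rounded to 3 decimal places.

-4.101

dQ/dp = −2·0.406·p = -93.38. At p = 115, Q = 2618.65.
Ed = (dQ/dp)·(p/Q) = (-93.38) × (115/2618.65) = -4.10085…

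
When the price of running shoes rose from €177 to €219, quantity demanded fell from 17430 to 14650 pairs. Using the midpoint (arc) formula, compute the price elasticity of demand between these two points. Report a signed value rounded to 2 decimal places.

%ΔQ = (14650 − 17430) / [(17430 + 14650)/2] = -2780/16040 = -0.173316…
%ΔP = (219 − 177) / [(177 + 219)/2] = 42/198 = 0.212121…
Arc Ed = %ΔQ / %ΔP = (-2780/16040) / (42/198) = -0.8170…

-0.82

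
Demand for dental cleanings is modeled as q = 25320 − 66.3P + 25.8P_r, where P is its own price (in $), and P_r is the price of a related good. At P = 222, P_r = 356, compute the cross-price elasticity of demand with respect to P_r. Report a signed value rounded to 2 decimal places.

At the given values, q = 25320 − 66.3(222) + 25.8(356) = 19786.2.
∂q/∂P_r = 25.8.
E = (25.8) × (356/19786.2) = 0.4642…

0.46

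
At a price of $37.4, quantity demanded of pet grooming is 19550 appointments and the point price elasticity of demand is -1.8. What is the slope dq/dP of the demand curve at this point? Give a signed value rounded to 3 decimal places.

Ed = (dq/dP)·(P/q) ⇒ dq/dP = Ed·q/P = (-1.8)·19550/37.4 = -940.90909…

-940.909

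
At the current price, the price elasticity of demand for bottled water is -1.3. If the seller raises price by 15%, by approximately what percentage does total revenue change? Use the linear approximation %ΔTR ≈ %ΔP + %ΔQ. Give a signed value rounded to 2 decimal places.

%ΔQ ≈ Ed × %ΔP = (-1.3) × (+15%) = -19.5000%
%ΔTR ≈ %ΔP + %ΔQ = (+15%) + (-19.5000%) = -4.5000%

-4.50%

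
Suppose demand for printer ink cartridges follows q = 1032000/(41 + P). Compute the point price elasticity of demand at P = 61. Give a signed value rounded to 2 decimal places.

dq/dP = −1032000/(41 + P)² = -99.1926. At P = 61, q = 10117.6.
Ed = (dq/dP)·(P/q) = (-99.1926) × (61/10117.6) = -0.5980…

-0.60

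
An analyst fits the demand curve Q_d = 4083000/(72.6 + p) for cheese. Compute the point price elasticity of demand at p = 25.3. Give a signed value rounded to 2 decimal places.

dQ_d/dp = −4083000/(72.6 + p)² = -426.004. At p = 25.3, Q_d = 41705.8.
Ed = (dQ_d/dp)·(p/Q_d) = (-426.004) × (25.3/41705.8) = -0.2584…

-0.26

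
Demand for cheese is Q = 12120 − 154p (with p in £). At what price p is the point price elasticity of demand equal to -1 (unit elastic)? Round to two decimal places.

Ed = −154p/(12120 − 154p). Set this equal to -1:
154p = 1·(12120 − 154p) ⇒ 154p(1 + 1) = 1·12120
p = 1·12120 / (154·2) = 39.3506…

39.35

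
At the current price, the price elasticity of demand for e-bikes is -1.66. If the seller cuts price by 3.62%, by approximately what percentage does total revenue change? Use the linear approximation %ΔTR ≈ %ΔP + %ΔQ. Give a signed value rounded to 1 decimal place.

%ΔQ ≈ Ed × %ΔP = (-1.66) × (-3.62%) = +6.0092%
%ΔTR ≈ %ΔP + %ΔQ = (-3.62%) + (+6.0092%) = +2.3892%

+2.4%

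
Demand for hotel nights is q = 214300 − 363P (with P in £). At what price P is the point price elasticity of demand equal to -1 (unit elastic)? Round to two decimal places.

295.18

Ed = −363P/(214300 − 363P). Set this equal to -1:
363P = 1·(214300 − 363P) ⇒ 363P(1 + 1) = 1·214300
P = 1·214300 / (363·2) = 295.1790…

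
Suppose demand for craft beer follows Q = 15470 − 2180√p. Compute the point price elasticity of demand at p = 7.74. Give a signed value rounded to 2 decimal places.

-0.32

dQ/dp = −2180/(2√p) = -391.792. At p = 7.74, Q = 9405.05.
Ed = (dQ/dp)·(p/Q) = (-391.792) × (7.74/9405.05) = -0.3224…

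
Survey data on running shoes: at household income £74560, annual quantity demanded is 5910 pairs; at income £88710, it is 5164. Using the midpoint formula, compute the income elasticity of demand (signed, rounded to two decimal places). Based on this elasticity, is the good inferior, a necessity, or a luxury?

%ΔQ = (5164 − 5910)/[( 5910 + 5164)/2] = -746/5537 = -0.134729…
%ΔIncome = (88710 − 74560)/[( 74560 + 88710)/2] = 14150/81635 = 0.173332…
E_income = (-746/5537) / (14150/81635) = -0.7772…
E_income < 0 ⇒ inferior good.

-0.78; inferior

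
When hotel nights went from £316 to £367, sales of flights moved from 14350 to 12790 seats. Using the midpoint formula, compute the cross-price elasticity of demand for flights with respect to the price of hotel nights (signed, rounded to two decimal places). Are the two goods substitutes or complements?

%ΔQ_{flights} = (12790 − 14350)/avg = -1560/13570 = -0.114959…
%ΔP_{hotel nights} = (367 − 316)/avg = 51/341.5 = 0.149341…
E_cross = (-1560/13570) / (51/341.5) = -0.7697…
E_cross < 0 ⇒ the goods are complements.

-0.77; complements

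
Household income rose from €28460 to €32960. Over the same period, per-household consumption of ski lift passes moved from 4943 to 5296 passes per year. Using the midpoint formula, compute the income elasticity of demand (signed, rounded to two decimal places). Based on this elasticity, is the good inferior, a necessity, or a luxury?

0.47; necessity

%ΔQ = (5296 − 4943)/[( 4943 + 5296)/2] = 353/5119.5 = 0.068952…
%ΔIncome = (32960 − 28460)/[( 28460 + 32960)/2] = 4500/30710 = 0.146532…
E_income = (353/5119.5) / (4500/30710) = 0.4705…
0 < E_income < 1 ⇒ normal good, necessity.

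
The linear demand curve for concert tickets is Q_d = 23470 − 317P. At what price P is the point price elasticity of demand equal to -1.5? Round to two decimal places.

Ed = −317P/(23470 − 317P). Set this equal to -1.5:
317P = 1.5·(23470 − 317P) ⇒ 317P(1 + 1.5) = 1.5·23470
P = 1.5·23470 / (317·2.5) = 44.4227…

44.42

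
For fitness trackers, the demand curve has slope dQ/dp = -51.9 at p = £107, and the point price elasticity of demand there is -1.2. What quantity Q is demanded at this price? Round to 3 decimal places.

Ed = (dQ/dp)·(p/Q) ⇒ Q = (dQ/dp)·p/Ed = (-51.9)·107/(-1.2) = 4627.75

4627.750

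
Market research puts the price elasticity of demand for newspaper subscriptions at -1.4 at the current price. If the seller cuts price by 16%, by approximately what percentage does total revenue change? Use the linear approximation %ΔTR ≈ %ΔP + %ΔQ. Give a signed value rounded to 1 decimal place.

+6.4%

%ΔQ ≈ Ed × %ΔP = (-1.4) × (-16%) = +22.4000%
%ΔTR ≈ %ΔP + %ΔQ = (-16%) + (+22.4000%) = +6.4000%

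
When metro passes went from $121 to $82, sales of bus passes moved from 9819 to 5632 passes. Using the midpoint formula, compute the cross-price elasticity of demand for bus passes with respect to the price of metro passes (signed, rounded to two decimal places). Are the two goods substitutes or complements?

1.41; substitutes

%ΔQ_{bus passes} = (5632 − 9819)/avg = -4187/7725.5 = -0.541971…
%ΔP_{metro passes} = (82 − 121)/avg = -39/101.5 = -0.384236…
E_cross = (-4187/7725.5) / (-39/101.5) = 1.4105…
E_cross > 0 ⇒ the goods are substitutes.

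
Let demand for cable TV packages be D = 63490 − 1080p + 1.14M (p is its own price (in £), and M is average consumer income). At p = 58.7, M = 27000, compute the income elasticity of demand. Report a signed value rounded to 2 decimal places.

1.00

At the given values, D = 63490 − 1080(58.7) + 1.14(27000) = 30874.
∂D/∂M = 1.14.
E = (1.14) × (27000/30874) = 0.9969…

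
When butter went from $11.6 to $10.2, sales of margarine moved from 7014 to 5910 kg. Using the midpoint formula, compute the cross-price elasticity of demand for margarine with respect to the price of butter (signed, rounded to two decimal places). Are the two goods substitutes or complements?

1.33; substitutes

%ΔQ_{margarine} = (5910 − 7014)/avg = -1104/6462 = -0.170844…
%ΔP_{butter} = (10.2 − 11.6)/avg = -1.4/10.9 = -0.128440…
E_cross = (-1104/6462) / (-1.4/10.9) = 1.3301…
E_cross > 0 ⇒ the goods are substitutes.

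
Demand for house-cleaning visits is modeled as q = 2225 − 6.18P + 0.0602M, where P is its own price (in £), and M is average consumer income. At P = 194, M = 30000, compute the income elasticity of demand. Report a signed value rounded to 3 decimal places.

0.638

At the given values, q = 2225 − 6.18(194) + 0.0602(30000) = 2832.08.
∂q/∂M = 0.0602.
E = (0.0602) × (30000/2832.08) = 0.63769…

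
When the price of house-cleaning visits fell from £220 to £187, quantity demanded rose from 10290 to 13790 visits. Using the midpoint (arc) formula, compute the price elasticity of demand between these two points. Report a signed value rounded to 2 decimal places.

%ΔQ = (13790 − 10290) / [(10290 + 13790)/2] = 3500/12040 = 0.290697…
%ΔP = (187 − 220) / [(220 + 187)/2] = -33/203.5 = -0.162162…
Arc Ed = %ΔQ / %ΔP = (3500/12040) / (-33/203.5) = -1.7926…

-1.79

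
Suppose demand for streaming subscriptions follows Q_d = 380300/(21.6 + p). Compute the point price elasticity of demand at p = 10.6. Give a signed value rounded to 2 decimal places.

-0.33

dQ_d/dp = −380300/(21.6 + p)² = -366.788. At p = 10.6, Q_d = 11810.6.
Ed = (dQ_d/dp)·(p/Q_d) = (-366.788) × (10.6/11810.6) = -0.3291…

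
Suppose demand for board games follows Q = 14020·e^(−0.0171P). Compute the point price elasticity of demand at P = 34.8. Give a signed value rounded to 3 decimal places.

dQ/dP = −0.0171·Q = -132.222. At P = 34.8, Q = 7732.29.
Ed = (dQ/dP)·(P/Q) = (-132.222) × (34.8/7732.29) = -0.59508

-0.595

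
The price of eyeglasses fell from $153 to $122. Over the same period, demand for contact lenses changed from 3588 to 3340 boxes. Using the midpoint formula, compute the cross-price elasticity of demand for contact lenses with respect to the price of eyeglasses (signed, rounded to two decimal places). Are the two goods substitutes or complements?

%ΔQ_{contact lenses} = (3340 − 3588)/avg = -248/3464 = -0.071593…
%ΔP_{eyeglasses} = (122 − 153)/avg = -31/137.5 = -0.225454…
E_cross = (-248/3464) / (-31/137.5) = 0.3175…
E_cross > 0 ⇒ the goods are substitutes.

0.32; substitutes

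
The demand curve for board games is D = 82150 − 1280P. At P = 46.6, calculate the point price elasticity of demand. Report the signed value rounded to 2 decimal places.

dD/dP = −1280. At P = 46.6, D = 82150 − 1280(46.6) = 22502.
Ed = (dD/dP)·(P/D) = −1280 × (46.6/22502) = -2.6507…

-2.65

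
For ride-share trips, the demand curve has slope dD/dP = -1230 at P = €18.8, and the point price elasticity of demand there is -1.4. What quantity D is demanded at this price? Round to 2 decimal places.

16517.14

Ed = (dD/dP)·(P/D) ⇒ D = (dD/dP)·P/Ed = (-1230)·18.8/(-1.4) = 16517.1428…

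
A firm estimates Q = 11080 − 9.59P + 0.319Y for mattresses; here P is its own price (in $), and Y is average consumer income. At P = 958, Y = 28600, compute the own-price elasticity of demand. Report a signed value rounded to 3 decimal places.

-0.834

At the given values, Q = 11080 − 9.59(958) + 0.319(28600) = 11016.18.
∂Q/∂P = −9.59.
E = (-9.59) × (958/11016.18) = -0.83397…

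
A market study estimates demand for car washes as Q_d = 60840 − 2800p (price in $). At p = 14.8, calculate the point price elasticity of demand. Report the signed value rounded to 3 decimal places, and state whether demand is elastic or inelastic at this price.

-2.136; elastic

dQ_d/dp = −2800. At p = 14.8, Q_d = 60840 − 2800(14.8) = 19400.
Ed = (dQ_d/dp)·(p/Q_d) = −2800 × (14.8/19400) = -2.13608…
|Ed| = 2.136 > 1, so demand is elastic.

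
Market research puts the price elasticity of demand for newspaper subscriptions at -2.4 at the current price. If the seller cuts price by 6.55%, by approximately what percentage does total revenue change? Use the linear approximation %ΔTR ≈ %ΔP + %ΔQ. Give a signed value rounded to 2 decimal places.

+9.17%

%ΔQ ≈ Ed × %ΔP = (-2.4) × (-6.55%) = +15.7200%
%ΔTR ≈ %ΔP + %ΔQ = (-6.55%) + (+15.7200%) = +9.1700%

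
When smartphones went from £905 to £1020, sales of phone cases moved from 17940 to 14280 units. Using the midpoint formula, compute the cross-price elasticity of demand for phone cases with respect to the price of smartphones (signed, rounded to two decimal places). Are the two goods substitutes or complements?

%ΔQ_{phone cases} = (14280 − 17940)/avg = -3660/16110 = -0.227188…
%ΔP_{smartphones} = (1020 − 905)/avg = 115/962.5 = 0.119480…
E_cross = (-3660/16110) / (115/962.5) = -1.9014…
E_cross < 0 ⇒ the goods are complements.

-1.90; complements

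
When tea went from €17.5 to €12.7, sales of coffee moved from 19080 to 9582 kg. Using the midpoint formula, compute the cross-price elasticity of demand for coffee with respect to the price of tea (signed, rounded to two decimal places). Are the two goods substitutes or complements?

%ΔQ_{coffee} = (9582 − 19080)/avg = -9498/14331 = -0.662759…
%ΔP_{tea} = (12.7 − 17.5)/avg = -4.8/15.1 = -0.317880…
E_cross = (-9498/14331) / (-4.8/15.1) = 2.0849…
E_cross > 0 ⇒ the goods are substitutes.

2.08; substitutes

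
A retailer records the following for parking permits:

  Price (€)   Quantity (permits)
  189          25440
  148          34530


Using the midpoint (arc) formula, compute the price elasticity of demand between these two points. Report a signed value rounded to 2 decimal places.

-1.25

%ΔQ = (34530 − 25440) / [(25440 + 34530)/2] = 9090/29985 = 0.303151…
%ΔP = (148 − 189) / [(189 + 148)/2] = -41/168.5 = -0.243323…
Arc Ed = %ΔQ / %ΔP = (9090/29985) / (-41/168.5) = -1.2458…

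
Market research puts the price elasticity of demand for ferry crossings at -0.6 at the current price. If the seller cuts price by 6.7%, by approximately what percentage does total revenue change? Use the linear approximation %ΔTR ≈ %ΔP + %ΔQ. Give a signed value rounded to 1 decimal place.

%ΔQ ≈ Ed × %ΔP = (-0.6) × (-6.7%) = +4.0200%
%ΔTR ≈ %ΔP + %ΔQ = (-6.7%) + (+4.0200%) = -2.6800%

-2.7%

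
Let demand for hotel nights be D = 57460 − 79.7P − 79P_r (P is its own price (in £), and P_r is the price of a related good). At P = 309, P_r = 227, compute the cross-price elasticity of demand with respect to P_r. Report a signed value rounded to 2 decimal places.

At the given values, D = 57460 − 79.7(309) − 79(227) = 14899.7.
∂D/∂P_r = -79.
E = (-79) × (227/14899.7) = -1.2035…

-1.20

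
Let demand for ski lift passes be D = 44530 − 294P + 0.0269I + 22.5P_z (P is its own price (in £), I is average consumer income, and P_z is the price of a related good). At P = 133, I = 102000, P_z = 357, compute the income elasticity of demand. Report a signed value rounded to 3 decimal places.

At the given values, D = 44530 − 294(133) + 0.0269(102000) + 22.5(357) = 16204.3.
∂D/∂I = 0.0269.
E = (0.0269) × (102000/16204.3) = 0.16932…

0.169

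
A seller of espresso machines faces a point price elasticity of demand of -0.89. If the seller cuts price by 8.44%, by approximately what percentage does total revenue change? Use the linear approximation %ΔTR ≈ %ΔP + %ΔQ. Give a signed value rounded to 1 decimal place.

%ΔQ ≈ Ed × %ΔP = (-0.89) × (-8.44%) = +7.5116%
%ΔTR ≈ %ΔP + %ΔQ = (-8.44%) + (+7.5116%) = -0.9284%

-0.9%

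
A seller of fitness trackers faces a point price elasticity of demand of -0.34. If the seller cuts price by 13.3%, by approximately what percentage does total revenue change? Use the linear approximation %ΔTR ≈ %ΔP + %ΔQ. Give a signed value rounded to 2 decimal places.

-8.78%

%ΔQ ≈ Ed × %ΔP = (-0.34) × (-13.3%) = +4.5220%
%ΔTR ≈ %ΔP + %ΔQ = (-13.3%) + (+4.5220%) = -8.7780%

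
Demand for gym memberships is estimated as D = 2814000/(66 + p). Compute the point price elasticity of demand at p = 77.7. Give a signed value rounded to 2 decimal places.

-0.54

dD/dp = −2814000/(66 + p)² = -136.273. At p = 77.7, D = 19582.5.
Ed = (dD/dp)·(p/D) = (-136.273) × (77.7/19582.5) = -0.5407…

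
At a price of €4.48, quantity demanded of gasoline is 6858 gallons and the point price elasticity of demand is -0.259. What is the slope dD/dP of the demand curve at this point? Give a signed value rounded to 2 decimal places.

-396.48

Ed = (dD/dP)·(P/D) ⇒ dD/dP = Ed·D/P = (-0.259)·6858/4.48 = -396.4781…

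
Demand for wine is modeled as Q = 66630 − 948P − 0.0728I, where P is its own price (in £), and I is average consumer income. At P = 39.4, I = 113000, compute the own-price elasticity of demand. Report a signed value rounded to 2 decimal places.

At the given values, Q = 66630 − 948(39.4) − 0.0728(113000) = 21052.4.
∂Q/∂P = −948.
E = (-948) × (39.4/21052.4) = -1.7742…

-1.77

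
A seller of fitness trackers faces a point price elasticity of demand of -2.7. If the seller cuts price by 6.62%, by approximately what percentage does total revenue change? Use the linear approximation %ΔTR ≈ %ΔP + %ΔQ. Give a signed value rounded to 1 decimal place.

+11.3%

%ΔQ ≈ Ed × %ΔP = (-2.7) × (-6.62%) = +17.8740%
%ΔTR ≈ %ΔP + %ΔQ = (-6.62%) + (+17.8740%) = +11.2540%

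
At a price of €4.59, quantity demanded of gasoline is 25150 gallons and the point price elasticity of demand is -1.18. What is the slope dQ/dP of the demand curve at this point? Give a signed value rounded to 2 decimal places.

-6465.58

Ed = (dQ/dP)·(P/Q) ⇒ dQ/dP = Ed·Q/P = (-1.18)·25150/4.59 = -6465.5773…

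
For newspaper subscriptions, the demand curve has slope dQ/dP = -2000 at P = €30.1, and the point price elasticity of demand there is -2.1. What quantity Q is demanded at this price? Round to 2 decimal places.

Ed = (dQ/dP)·(P/Q) ⇒ Q = (dQ/dP)·P/Ed = (-2000)·30.1/(-2.1) = 28666.6666…

28666.67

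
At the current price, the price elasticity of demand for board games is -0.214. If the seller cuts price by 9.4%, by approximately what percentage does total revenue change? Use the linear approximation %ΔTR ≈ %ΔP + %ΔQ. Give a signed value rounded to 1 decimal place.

-7.4%

%ΔQ ≈ Ed × %ΔP = (-0.214) × (-9.4%) = +2.0116%
%ΔTR ≈ %ΔP + %ΔQ = (-9.4%) + (+2.0116%) = -7.3884%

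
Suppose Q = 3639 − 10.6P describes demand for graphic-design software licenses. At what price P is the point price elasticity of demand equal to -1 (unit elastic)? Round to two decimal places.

171.65

Ed = −10.6P/(3639 − 10.6P). Set this equal to -1:
10.6P = 1·(3639 − 10.6P) ⇒ 10.6P(1 + 1) = 1·3639
P = 1·3639 / (10.6·2) = 171.6509…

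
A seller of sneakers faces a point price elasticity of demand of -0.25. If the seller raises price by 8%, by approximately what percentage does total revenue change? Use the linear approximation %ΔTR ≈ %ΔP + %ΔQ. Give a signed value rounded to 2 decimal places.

+6.00%

%ΔQ ≈ Ed × %ΔP = (-0.25) × (+8%) = -2.0000%
%ΔTR ≈ %ΔP + %ΔQ = (+8%) + (-2.0000%) = +6.0000%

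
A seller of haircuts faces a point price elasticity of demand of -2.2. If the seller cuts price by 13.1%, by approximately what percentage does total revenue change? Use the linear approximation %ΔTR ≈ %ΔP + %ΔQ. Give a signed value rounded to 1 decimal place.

+15.7%

%ΔQ ≈ Ed × %ΔP = (-2.2) × (-13.1%) = +28.8200%
%ΔTR ≈ %ΔP + %ΔQ = (-13.1%) + (+28.8200%) = +15.7200%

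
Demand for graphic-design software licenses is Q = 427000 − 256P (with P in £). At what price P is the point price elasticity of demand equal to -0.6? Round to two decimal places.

625.49

Ed = −256P/(427000 − 256P). Set this equal to -0.6:
256P = 0.6·(427000 − 256P) ⇒ 256P(1 + 0.6) = 0.6·427000
P = 0.6·427000 / (256·1.6) = 625.4882…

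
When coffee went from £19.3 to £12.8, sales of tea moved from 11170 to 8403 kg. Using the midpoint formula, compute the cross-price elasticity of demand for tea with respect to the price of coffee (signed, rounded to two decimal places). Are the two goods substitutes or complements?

0.70; substitutes

%ΔQ_{tea} = (8403 − 11170)/avg = -2767/9786.5 = -0.282736…
%ΔP_{coffee} = (12.8 − 19.3)/avg = -6.5/16.05 = -0.404984…
E_cross = (-2767/9786.5) / (-6.5/16.05) = 0.6981…
E_cross > 0 ⇒ the goods are substitutes.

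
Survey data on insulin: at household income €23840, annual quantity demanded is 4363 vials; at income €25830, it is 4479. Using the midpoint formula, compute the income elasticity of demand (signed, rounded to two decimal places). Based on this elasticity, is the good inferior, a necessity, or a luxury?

0.33; necessity

%ΔQ = (4479 − 4363)/[( 4363 + 4479)/2] = 116/4421 = 0.026238…
%ΔIncome = (25830 − 23840)/[( 23840 + 25830)/2] = 1990/24835 = 0.080128…
E_income = (116/4421) / (1990/24835) = 0.3274…
0 < E_income < 1 ⇒ normal good, necessity.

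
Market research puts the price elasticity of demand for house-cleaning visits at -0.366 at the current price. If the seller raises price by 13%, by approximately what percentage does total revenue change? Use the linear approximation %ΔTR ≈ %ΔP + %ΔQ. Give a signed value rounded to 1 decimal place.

+8.2%

%ΔQ ≈ Ed × %ΔP = (-0.366) × (+13%) = -4.7580%
%ΔTR ≈ %ΔP + %ΔQ = (+13%) + (-4.7580%) = +8.2420%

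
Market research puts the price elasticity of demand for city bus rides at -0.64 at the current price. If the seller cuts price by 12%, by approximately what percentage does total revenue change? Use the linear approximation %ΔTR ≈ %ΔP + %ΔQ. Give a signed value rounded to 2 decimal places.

-4.32%

%ΔQ ≈ Ed × %ΔP = (-0.64) × (-12%) = +7.6800%
%ΔTR ≈ %ΔP + %ΔQ = (-12%) + (+7.6800%) = -4.3200%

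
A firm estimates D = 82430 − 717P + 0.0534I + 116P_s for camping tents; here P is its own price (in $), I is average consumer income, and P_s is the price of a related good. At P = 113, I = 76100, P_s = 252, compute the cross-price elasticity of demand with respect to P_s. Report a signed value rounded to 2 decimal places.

At the given values, D = 82430 − 717(113) + 0.0534(76100) + 116(252) = 34704.74.
∂D/∂P_s = 116.
E = (116) × (252/34704.74) = 0.8423…

0.84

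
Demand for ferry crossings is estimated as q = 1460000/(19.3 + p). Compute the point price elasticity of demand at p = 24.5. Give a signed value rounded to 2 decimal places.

-0.56

dq/dp = −1460000/(19.3 + p)² = -761.035. At p = 24.5, q = 33333.3.
Ed = (dq/dp)·(p/q) = (-761.035) × (24.5/33333.3) = -0.5593…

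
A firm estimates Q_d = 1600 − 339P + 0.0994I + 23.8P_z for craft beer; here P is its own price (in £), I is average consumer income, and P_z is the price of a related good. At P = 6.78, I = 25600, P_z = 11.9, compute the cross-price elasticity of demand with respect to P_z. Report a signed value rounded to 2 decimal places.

At the given values, Q_d = 1600 − 339(6.78) + 0.0994(25600) + 23.8(11.9) = 2129.44.
∂Q_d/∂P_z = 23.8.
E = (23.8) × (11.9/2129.44) = 0.1330…

0.13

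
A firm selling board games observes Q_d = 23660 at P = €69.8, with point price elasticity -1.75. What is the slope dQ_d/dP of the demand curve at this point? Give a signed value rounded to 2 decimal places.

-593.19

Ed = (dQ_d/dP)·(P/Q_d) ⇒ dQ_d/dP = Ed·Q_d/P = (-1.75)·23660/69.8 = -593.1948…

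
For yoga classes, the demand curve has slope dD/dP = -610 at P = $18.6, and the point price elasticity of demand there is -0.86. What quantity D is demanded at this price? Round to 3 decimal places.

Ed = (dD/dP)·(P/D) ⇒ D = (dD/dP)·P/Ed = (-610)·18.6/(-0.86) = 13193.02325…

13193.023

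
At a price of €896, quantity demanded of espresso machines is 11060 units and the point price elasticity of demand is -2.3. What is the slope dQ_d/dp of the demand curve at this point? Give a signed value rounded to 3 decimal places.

Ed = (dQ_d/dp)·(p/Q_d) ⇒ dQ_d/dp = Ed·Q_d/p = (-2.3)·11060/896 = -28.39062…

-28.391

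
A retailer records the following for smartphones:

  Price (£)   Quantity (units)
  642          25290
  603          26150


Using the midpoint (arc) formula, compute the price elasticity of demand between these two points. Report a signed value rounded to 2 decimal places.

-0.53

%ΔQ = (26150 − 25290) / [(25290 + 26150)/2] = 860/25720 = 0.033437…
%ΔP = (603 − 642) / [(642 + 603)/2] = -39/622.5 = -0.062650…
Arc Ed = %ΔQ / %ΔP = (860/25720) / (-39/622.5) = -0.5337…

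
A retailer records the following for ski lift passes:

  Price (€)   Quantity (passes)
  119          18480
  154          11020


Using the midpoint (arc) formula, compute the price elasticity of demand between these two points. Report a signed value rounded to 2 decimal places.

-1.97

%ΔQ = (11020 − 18480) / [(18480 + 11020)/2] = -7460/14750 = -0.505762…
%ΔP = (154 − 119) / [(119 + 154)/2] = 35/136.5 = 0.256410…
Arc Ed = %ΔQ / %ΔP = (-7460/14750) / (35/136.5) = -1.9724…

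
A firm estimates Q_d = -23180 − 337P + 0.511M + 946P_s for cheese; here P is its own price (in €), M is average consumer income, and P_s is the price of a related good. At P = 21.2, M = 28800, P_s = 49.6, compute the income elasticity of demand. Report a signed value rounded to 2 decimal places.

0.47

At the given values, Q_d = -23180 − 337(21.2) + 0.511(28800) + 946(49.6) = 31314.
∂Q_d/∂M = 0.511.
E = (0.511) × (28800/31314) = 0.4699…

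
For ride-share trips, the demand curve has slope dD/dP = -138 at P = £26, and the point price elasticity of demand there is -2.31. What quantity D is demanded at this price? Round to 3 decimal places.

Ed = (dD/dP)·(P/D) ⇒ D = (dD/dP)·P/Ed = (-138)·26/(-2.31) = 1553.24675…

1553.247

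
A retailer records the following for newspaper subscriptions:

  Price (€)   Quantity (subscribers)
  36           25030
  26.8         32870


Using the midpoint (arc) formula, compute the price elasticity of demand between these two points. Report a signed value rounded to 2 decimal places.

-0.92

%ΔQ = (32870 − 25030) / [(25030 + 32870)/2] = 7840/28950 = 0.270811…
%ΔP = (26.8 − 36) / [(36 + 26.8)/2] = -9.2/31.4 = -0.292993…
Arc Ed = %ΔQ / %ΔP = (7840/28950) / (-9.2/31.4) = -0.9242…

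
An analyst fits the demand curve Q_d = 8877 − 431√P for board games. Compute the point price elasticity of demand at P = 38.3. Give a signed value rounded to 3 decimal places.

-0.215

dQ_d/dP = −431/(2√P) = -34.8215. At P = 38.3, Q_d = 6209.67.
Ed = (dQ_d/dP)·(P/Q_d) = (-34.8215) × (38.3/6209.67) = -0.21477…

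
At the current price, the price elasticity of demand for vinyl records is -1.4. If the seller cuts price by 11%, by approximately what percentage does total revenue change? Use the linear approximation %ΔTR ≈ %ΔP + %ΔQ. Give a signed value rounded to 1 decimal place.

+4.4%

%ΔQ ≈ Ed × %ΔP = (-1.4) × (-11%) = +15.4000%
%ΔTR ≈ %ΔP + %ΔQ = (-11%) + (+15.4000%) = +4.4000%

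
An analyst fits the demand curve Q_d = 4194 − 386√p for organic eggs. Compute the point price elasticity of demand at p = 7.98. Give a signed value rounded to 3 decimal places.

dQ_d/dp = −386/(2√p) = -68.3213. At p = 7.98, Q_d = 3103.59.
Ed = (dQ_d/dp)·(p/Q_d) = (-68.3213) × (7.98/3103.59) = -0.17566…

-0.176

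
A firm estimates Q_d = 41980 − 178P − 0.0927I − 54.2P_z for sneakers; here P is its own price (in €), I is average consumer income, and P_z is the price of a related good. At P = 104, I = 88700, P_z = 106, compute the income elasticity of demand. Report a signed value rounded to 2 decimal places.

-0.87

At the given values, Q_d = 41980 − 178(104) − 0.0927(88700) − 54.2(106) = 9500.31.
∂Q_d/∂I = -0.0927.
E = (-0.0927) × (88700/9500.31) = -0.8654…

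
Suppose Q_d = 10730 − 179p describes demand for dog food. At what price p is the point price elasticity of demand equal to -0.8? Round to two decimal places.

Ed = −179p/(10730 − 179p). Set this equal to -0.8:
179p = 0.8·(10730 − 179p) ⇒ 179p(1 + 0.8) = 0.8·10730
p = 0.8·10730 / (179·1.8) = 26.6418…

26.64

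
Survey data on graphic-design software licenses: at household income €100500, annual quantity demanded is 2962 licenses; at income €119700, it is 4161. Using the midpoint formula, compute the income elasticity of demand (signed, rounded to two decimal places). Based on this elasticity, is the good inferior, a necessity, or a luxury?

1.93; luxury

%ΔQ = (4161 − 2962)/[( 2962 + 4161)/2] = 1199/3561.5 = 0.336655…
%ΔIncome = (119700 − 100500)/[( 100500 + 119700)/2] = 19200/110100 = 0.174386…
E_income = (1199/3561.5) / (19200/110100) = 1.9305…
E_income > 1 ⇒ normal good, luxury.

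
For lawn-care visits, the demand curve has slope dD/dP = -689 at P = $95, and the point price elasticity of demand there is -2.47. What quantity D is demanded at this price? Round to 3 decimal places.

26500.000

Ed = (dD/dP)·(P/D) ⇒ D = (dD/dP)·P/Ed = (-689)·95/(-2.47) = 26500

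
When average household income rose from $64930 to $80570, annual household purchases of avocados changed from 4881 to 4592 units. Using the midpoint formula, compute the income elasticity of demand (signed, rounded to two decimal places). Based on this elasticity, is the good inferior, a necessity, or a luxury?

%ΔQ = (4592 − 4881)/[( 4881 + 4592)/2] = -289/4736.5 = -0.061015…
%ΔIncome = (80570 − 64930)/[( 64930 + 80570)/2] = 15640/72750 = 0.214982…
E_income = (-289/4736.5) / (15640/72750) = -0.2838…
E_income < 0 ⇒ inferior good.

-0.28; inferior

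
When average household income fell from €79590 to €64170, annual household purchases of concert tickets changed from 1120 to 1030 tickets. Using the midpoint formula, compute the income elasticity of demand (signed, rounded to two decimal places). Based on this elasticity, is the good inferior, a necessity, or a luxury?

0.39; necessity

%ΔQ = (1030 − 1120)/[( 1120 + 1030)/2] = -90/1075 = -0.083720…
%ΔIncome = (64170 − 79590)/[( 79590 + 64170)/2] = -15420/71880 = -0.214524…
E_income = (-90/1075) / (-15420/71880) = 0.3902…
0 < E_income < 1 ⇒ normal good, necessity.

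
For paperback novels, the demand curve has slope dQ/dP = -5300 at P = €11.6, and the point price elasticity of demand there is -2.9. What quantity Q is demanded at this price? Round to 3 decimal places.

Ed = (dQ/dP)·(P/Q) ⇒ Q = (dQ/dP)·P/Ed = (-5300)·11.6/(-2.9) = 21200

21200.000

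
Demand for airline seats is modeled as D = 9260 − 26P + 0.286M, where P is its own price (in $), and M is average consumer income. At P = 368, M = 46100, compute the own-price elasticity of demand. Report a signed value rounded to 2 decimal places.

-0.74

At the given values, D = 9260 − 26(368) + 0.286(46100) = 12876.6.
∂D/∂P = −26.
E = (-26) × (368/12876.6) = -0.7430…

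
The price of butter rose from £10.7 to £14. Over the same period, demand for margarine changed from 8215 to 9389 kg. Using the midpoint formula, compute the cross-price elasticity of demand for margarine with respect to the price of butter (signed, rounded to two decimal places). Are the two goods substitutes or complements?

0.50; substitutes

%ΔQ_{margarine} = (9389 − 8215)/avg = 1174/8802 = 0.133378…
%ΔP_{butter} = (14 − 10.7)/avg = 3.3/12.35 = 0.267206…
E_cross = (1174/8802) / (3.3/12.35) = 0.4991…
E_cross > 0 ⇒ the goods are substitutes.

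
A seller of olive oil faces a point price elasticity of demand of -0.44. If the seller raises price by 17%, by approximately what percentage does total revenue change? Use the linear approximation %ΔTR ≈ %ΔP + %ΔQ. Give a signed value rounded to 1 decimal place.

%ΔQ ≈ Ed × %ΔP = (-0.44) × (+17%) = -7.4800%
%ΔTR ≈ %ΔP + %ΔQ = (+17%) + (-7.4800%) = +9.5200%

+9.5%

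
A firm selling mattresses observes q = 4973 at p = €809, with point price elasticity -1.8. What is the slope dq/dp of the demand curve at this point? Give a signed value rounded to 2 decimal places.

Ed = (dq/dp)·(p/q) ⇒ dq/dp = Ed·q/p = (-1.8)·4973/809 = -11.0647…

-11.06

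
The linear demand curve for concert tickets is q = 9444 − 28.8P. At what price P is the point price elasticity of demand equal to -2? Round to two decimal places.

218.61

Ed = −28.8P/(9444 − 28.8P). Set this equal to -2:
28.8P = 2·(9444 − 28.8P) ⇒ 28.8P(1 + 2) = 2·9444
P = 2·9444 / (28.8·3) = 218.6111…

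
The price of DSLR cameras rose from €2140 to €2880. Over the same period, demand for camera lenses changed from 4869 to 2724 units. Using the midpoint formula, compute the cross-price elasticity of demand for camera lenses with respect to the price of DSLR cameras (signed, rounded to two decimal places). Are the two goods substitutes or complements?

%ΔQ_{camera lenses} = (2724 − 4869)/avg = -2145/3796.5 = -0.564994…
%ΔP_{DSLR cameras} = (2880 − 2140)/avg = 740/2510 = 0.294820…
E_cross = (-2145/3796.5) / (740/2510) = -1.9163…
E_cross < 0 ⇒ the goods are complements.

-1.92; complements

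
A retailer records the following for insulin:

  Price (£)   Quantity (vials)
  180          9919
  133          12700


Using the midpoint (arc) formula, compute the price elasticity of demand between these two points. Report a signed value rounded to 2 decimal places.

-0.82

%ΔQ = (12700 − 9919) / [(9919 + 12700)/2] = 2781/11309.5 = 0.245899…
%ΔP = (133 − 180) / [(180 + 133)/2] = -47/156.5 = -0.300319…
Arc Ed = %ΔQ / %ΔP = (2781/11309.5) / (-47/156.5) = -0.8187…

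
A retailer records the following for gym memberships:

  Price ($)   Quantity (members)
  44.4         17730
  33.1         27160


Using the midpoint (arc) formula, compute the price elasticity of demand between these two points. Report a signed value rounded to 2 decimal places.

%ΔQ = (27160 − 17730) / [(17730 + 27160)/2] = 9430/22445 = 0.420138…
%ΔP = (33.1 − 44.4) / [(44.4 + 33.1)/2] = -11.3/38.75 = -0.291612…
Arc Ed = %ΔQ / %ΔP = (9430/22445) / (-11.3/38.75) = -1.4407…

-1.44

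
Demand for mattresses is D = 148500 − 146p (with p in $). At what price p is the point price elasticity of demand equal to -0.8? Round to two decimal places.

Ed = −146p/(148500 − 146p). Set this equal to -0.8:
146p = 0.8·(148500 − 146p) ⇒ 146p(1 + 0.8) = 0.8·148500
p = 0.8·148500 / (146·1.8) = 452.0547…

452.05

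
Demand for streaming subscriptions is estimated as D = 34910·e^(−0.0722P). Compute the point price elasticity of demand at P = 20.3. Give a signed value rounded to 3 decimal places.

-1.466

dD/dP = −0.0722·D = -582.048. At P = 20.3, D = 8061.61.
Ed = (dD/dP)·(P/D) = (-582.048) × (20.3/8061.61) = -1.46566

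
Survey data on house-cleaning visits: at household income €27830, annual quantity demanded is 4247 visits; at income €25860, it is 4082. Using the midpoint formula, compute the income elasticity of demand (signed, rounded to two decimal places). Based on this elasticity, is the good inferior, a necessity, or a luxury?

0.54; necessity

%ΔQ = (4082 − 4247)/[( 4247 + 4082)/2] = -165/4164.5 = -0.039620…
%ΔIncome = (25860 − 27830)/[( 27830 + 25860)/2] = -1970/26845 = -0.073384…
E_income = (-165/4164.5) / (-1970/26845) = 0.5399…
0 < E_income < 1 ⇒ normal good, necessity.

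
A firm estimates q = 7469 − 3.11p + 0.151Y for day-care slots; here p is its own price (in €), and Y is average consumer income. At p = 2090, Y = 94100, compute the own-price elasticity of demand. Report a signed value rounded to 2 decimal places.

-0.43

At the given values, q = 7469 − 3.11(2090) + 0.151(94100) = 15178.2.
∂q/∂p = −3.11.
E = (-3.11) × (2090/15178.2) = -0.4282…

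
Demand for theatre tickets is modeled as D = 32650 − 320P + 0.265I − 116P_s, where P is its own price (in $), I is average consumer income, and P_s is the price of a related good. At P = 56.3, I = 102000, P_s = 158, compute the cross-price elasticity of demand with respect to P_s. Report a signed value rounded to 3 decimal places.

-0.785

At the given values, D = 32650 − 320(56.3) + 0.265(102000) − 116(158) = 23336.
∂D/∂P_s = -116.
E = (-116) × (158/23336) = -0.78539…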